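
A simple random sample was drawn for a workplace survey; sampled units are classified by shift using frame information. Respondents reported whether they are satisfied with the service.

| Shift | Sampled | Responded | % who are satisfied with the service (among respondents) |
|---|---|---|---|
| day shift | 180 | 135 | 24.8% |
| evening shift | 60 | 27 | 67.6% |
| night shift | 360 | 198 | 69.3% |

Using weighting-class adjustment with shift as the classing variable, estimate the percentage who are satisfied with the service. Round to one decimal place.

Response rates by class: day shift 135/180 = 75%, evening shift 27/60 = 45%, night shift 198/360 = 55%.
Each respondent's weight = sampled/responded in their class; summing within a class gives n_sampled, so:
  day shift: 180 × 24.8 = 4464
  evening shift: 60 × 67.6 = 4056
  night shift: 360 × 69.3 = 24,948
Adjusted estimate = 33,468 / 600 = 55.78 → 55.8%.

55.8%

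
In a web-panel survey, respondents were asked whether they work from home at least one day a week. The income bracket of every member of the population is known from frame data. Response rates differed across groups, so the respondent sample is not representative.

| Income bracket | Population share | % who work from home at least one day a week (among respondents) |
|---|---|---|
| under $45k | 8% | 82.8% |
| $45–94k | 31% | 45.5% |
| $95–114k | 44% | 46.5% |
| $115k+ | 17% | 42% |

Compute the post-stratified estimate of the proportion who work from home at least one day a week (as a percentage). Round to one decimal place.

48.3%

Post-stratification weights by population share, not respondent share:
  under $45k: 0.08 × 82.8 = 6.624
  $45–94k: 0.31 × 45.5 = 14.105
  $95–114k: 0.44 × 46.5 = 20.46
  $115k+: 0.17 × 42 = 7.14
Post-stratified estimate = 48.329 → 48.3%.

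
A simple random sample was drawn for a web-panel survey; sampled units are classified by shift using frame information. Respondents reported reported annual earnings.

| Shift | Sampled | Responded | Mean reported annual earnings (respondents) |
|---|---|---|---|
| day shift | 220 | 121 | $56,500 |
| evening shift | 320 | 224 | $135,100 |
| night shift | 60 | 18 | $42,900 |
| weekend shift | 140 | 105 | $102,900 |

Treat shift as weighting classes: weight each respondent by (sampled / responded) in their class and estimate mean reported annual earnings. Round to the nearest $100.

Response rates by class: day shift 121/220 = 55%, evening shift 224/320 = 70%, night shift 18/60 = 30%, weekend shift 105/140 = 75%.
With weight = n_sampled/n_responded per class, the weighted class total is n_sampled:
  day shift: 220 × 56,500 = 12,430,000
  evening shift: 320 × 135,100 = 43,232,000
  night shift: 60 × 42,900 = 2,574,000
  weekend shift: 140 × 102,900 = 14,406,000
Adjusted estimate = 72,642,000 / 740 = 98164.9 → $98,200.

$98,200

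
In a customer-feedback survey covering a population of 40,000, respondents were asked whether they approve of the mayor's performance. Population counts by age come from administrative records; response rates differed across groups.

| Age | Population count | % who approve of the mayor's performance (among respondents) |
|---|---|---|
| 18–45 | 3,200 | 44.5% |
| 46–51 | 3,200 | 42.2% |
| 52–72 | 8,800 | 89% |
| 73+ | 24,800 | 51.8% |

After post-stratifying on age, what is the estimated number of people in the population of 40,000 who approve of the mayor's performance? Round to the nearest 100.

23,500

Each cell contributes its population count × the respondent rate:
  18–45: 3,200 × 44.5% = 1424
  46–51: 3,200 × 42.2% = 1350.4
  52–72: 8,800 × 89% = 7832
  73+: 24,800 × 51.8% = 12846.4
Estimated total = 23452.8 → 23,500.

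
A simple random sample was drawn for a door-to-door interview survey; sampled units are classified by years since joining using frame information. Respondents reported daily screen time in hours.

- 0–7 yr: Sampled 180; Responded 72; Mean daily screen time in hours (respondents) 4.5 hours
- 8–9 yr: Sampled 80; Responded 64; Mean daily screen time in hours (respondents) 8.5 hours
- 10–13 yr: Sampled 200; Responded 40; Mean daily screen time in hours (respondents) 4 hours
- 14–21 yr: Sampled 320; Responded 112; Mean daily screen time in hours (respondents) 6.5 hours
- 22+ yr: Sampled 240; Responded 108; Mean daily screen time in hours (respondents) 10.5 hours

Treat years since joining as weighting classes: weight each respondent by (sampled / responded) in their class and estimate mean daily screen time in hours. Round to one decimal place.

Response rates by class: 0–7 yr 72/180 = 40%, 8–9 yr 64/80 = 80%, 10–13 yr 40/200 = 20%, 14–21 yr 112/320 = 35%, 22+ yr 108/240 = 45%.
Inverse-response-rate weighting restores each class to its sampled count, so class totals weight by n_sampled:
  0–7 yr: 180 × 4.5 = 810
  8–9 yr: 80 × 8.5 = 680
  10–13 yr: 200 × 4 = 800
  14–21 yr: 320 × 6.5 = 2080
  22+ yr: 240 × 10.5 = 2520
Adjusted estimate = 6890 / 1,020 = 6.7549 → 6.8.

6.8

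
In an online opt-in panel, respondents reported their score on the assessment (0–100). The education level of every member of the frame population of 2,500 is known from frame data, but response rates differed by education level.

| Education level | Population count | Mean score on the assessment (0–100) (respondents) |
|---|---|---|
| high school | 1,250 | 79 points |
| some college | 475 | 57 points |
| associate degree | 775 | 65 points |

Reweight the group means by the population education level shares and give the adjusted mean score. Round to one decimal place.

Weight each group's respondent value by its population share:
  high school: (1,250/2,500) × 79 = 39.5
  some college: (475/2,500) × 57 = 10.83
  associate degree: (775/2,500) × 65 = 20.15
Post-stratified estimate = 70.48 → 70.5.

70.5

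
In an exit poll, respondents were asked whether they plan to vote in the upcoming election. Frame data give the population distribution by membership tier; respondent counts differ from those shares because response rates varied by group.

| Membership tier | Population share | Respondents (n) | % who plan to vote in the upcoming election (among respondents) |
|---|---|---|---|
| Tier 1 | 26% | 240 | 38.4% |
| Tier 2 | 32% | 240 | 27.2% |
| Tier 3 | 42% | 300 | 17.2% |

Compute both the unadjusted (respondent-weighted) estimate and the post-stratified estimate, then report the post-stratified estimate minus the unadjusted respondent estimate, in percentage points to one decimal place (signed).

Naive respondent-only estimate (weights = respondent counts):
  (240/780)×38.4 + (240/780)×27.2 + (300/780)×17.2 = 26.8%
Post-stratified estimate weights by population shares:
  0.26×38.4 + 0.32×27.2 + 0.42×17.2 = 25.912%
Difference = 25.912 − 26.8 = -0.888 pp.

-0.9 percentage points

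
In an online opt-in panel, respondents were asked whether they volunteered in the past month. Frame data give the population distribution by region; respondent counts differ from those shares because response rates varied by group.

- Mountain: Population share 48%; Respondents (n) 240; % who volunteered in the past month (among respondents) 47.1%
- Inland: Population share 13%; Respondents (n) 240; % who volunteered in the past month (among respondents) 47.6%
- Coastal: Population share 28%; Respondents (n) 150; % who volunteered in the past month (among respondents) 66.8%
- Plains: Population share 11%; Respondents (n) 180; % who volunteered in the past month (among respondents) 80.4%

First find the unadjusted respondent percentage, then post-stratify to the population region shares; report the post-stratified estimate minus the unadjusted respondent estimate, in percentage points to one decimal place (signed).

-2.0 percentage points

Without adjustment, the pooled respondent share is:
  (240/810)×47.1 + (240/810)×47.6 + (150/810)×66.8 + (180/810)×80.4 = 58.2963%
Post-stratifying to population shares instead:
  0.48×47.1 + 0.13×47.6 + 0.28×66.8 + 0.11×80.4 = 56.344%
Difference = 56.344 − 58.2963 = -1.9523 pp.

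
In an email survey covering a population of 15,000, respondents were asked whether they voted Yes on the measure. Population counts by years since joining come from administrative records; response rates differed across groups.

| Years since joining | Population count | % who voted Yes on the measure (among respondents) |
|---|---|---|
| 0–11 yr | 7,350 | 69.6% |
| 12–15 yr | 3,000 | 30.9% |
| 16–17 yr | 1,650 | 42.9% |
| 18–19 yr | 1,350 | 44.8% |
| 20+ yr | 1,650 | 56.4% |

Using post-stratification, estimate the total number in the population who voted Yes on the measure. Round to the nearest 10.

8,290

Apply each group's respondent rate to its population count:
  0–11 yr: 7,350 × 69.6% = 5115.6
  12–15 yr: 3,000 × 30.9% = 927
  16–17 yr: 1,650 × 42.9% = 707.85
  18–19 yr: 1,350 × 44.8% = 604.8
  20+ yr: 1,650 × 56.4% = 930.6
Estimated total = 8285.85 → 8,290.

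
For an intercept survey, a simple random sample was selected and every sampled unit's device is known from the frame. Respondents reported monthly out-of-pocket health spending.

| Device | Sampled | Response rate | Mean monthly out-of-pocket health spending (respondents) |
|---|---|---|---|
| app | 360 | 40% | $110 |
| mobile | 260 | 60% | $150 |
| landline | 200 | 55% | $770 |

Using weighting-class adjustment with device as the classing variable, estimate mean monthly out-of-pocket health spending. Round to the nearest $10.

$280

Inverse-response-rate weighting restores each class to its sampled count, so class totals weight by n_sampled:
  app: 360 × 110 = 39,600
  mobile: 260 × 150 = 39,000
  landline: 200 × 770 = 154,000
Adjusted estimate = 232,600 / 820 = 283.659 → $280.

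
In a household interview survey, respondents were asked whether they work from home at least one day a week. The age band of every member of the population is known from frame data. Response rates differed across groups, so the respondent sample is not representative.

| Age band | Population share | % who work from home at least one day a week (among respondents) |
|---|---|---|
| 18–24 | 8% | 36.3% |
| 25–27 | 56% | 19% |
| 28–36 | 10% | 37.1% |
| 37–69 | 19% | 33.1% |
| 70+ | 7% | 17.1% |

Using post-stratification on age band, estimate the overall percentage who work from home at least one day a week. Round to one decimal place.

Each cell contributes population-share × respondent value:
  18–24: 0.08 × 36.3 = 2.904
  25–27: 0.56 × 19 = 10.64
  28–36: 0.1 × 37.1 = 3.71
  37–69: 0.19 × 33.1 = 6.289
  70+: 0.07 × 17.1 = 1.197
Post-stratified estimate = 24.74 → 24.7%.

24.7%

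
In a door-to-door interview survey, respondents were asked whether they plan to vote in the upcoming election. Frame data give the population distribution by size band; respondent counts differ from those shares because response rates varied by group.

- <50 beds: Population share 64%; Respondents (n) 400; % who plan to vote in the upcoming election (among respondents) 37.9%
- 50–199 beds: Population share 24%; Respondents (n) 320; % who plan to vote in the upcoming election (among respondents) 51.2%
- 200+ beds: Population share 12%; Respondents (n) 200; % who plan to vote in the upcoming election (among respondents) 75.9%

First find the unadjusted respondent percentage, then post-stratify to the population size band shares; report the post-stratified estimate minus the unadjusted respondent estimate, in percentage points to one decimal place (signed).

-5.1 percentage points

Unadjusted (pooled respondent) estimate weights by respondent counts:
  (400/920)×37.9 + (320/920)×51.2 + (200/920)×75.9 = 50.787%
Post-stratified estimate weights by population shares:
  0.64×37.9 + 0.24×51.2 + 0.12×75.9 = 45.652%
Difference = 45.652 − 50.787 = -5.135 pp.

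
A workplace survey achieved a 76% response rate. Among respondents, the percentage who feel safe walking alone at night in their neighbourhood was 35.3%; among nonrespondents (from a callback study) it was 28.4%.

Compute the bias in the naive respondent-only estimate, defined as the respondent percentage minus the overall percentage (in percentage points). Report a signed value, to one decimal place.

+1.7 percentage points

Nonresponse fraction = 1 − 0.76 = 0.24.
Bias = (nonresponse fraction) × (respondent percentage − nonrespondent percentage)
     = 0.24 × (35.3 − 28.4) = 0.24 × 6.9 = 1.656.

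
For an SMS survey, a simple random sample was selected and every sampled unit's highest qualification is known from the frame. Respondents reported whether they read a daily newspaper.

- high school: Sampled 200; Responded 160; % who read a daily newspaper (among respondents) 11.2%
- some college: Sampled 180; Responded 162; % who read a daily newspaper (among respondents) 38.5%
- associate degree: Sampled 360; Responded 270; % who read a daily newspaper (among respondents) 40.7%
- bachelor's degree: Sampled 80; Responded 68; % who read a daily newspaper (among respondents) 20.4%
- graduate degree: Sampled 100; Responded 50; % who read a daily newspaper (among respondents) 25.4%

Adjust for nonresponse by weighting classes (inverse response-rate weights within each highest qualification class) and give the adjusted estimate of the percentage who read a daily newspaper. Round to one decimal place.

30.4%

Response rates by class: high school 160/200 = 80%, some college 162/180 = 90%, associate degree 270/360 = 75%, bachelor's degree 68/80 = 85%, graduate degree 50/100 = 50%.
With weight = n_sampled/n_responded per class, the weighted class total is n_sampled:
  high school: 200 × 11.2 = 2240
  some college: 180 × 38.5 = 6930
  associate degree: 360 × 40.7 = 14652
  bachelor's degree: 80 × 20.4 = 1632
  graduate degree: 100 × 25.4 = 2540
Adjusted estimate = 27,994 / 920 = 30.4283 → 30.4%.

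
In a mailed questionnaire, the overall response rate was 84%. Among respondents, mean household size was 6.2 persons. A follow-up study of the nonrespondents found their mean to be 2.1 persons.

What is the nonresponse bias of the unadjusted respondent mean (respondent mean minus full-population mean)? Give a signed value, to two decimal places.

+0.66

Nonresponse fraction = 1 − 0.84 = 0.16.
Bias = (nonresponse fraction) × (respondent mean − nonrespondent mean)
     = 0.16 × (6.2 − 2.1) = 0.16 × 4.1 = 0.656.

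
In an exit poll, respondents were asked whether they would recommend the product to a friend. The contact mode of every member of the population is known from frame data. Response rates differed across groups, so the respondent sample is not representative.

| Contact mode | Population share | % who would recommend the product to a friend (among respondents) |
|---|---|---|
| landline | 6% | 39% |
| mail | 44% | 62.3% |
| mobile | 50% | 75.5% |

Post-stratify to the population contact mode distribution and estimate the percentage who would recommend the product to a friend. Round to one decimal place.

67.5%

Reweight to the known contact mode distribution:
  landline: 0.06 × 39 = 2.34
  mail: 0.44 × 62.3 = 27.412
  mobile: 0.5 × 75.5 = 37.75
Post-stratified estimate = 67.502 → 67.5%.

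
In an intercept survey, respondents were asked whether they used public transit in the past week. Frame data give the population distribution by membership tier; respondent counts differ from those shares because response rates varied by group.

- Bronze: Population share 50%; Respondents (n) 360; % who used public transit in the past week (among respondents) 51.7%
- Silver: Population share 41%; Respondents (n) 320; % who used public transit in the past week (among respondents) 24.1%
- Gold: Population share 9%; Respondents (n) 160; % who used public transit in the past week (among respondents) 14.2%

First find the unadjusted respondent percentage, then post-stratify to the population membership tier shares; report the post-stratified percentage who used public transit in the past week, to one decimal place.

Naive respondent-only estimate (weights = respondent counts):
  (360/840)×51.7 + (320/840)×24.1 + (160/840)×14.2 = 34.0429%
Reweighting by population membership tier shares:
  0.5×51.7 + 0.41×24.1 + 0.09×14.2 = 37.009%

37.0%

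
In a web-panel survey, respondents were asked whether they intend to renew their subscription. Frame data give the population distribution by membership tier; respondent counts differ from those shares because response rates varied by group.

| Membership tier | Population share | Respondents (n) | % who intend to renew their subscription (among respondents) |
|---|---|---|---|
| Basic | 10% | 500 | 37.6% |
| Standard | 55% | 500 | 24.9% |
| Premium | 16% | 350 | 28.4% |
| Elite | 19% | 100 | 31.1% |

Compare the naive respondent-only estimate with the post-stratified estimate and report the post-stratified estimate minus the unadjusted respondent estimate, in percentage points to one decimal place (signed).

-2.6 percentage points

Without adjustment, the pooled respondent share is:
  (500/1450)×37.6 + (500/1450)×24.9 + (350/1450)×28.4 + (100/1450)×31.1 = 30.5517%
Post-stratifying to population shares instead:
  0.1×37.6 + 0.55×24.9 + 0.16×28.4 + 0.19×31.1 = 27.908%
Difference = 27.908 − 30.5517 = -2.6437 pp.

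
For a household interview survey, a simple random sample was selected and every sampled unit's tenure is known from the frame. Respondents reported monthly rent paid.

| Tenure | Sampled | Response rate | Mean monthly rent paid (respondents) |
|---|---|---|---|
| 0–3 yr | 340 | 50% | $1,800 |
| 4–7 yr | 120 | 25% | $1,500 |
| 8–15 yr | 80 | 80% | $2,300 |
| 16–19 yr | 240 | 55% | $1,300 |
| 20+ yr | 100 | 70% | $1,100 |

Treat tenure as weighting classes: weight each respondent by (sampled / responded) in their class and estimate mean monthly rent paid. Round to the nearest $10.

Inverse-response-rate weighting restores each class to its sampled count, so class totals weight by n_sampled:
  0–3 yr: 340 × 1800 = 612,000
  4–7 yr: 120 × 1500 = 180,000
  8–15 yr: 80 × 2300 = 184,000
  16–19 yr: 240 × 1300 = 312,000
  20+ yr: 100 × 1100 = 110,000
Adjusted estimate = 1,398,000 / 880 = 1588.64 → $1,590.

$1,590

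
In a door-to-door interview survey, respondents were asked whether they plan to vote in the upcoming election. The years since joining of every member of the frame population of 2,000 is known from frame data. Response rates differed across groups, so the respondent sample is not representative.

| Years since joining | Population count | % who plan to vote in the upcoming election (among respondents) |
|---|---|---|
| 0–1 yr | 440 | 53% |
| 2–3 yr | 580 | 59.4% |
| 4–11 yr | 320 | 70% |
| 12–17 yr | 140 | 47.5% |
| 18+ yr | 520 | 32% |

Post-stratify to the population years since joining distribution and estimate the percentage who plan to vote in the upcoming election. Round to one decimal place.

51.7%

Weight each group's respondent value by its population share:
  0–1 yr: (440/2,000) × 53 = 11.66
  2–3 yr: (580/2,000) × 59.4 = 17.226
  4–11 yr: (320/2,000) × 70 = 11.2
  12–17 yr: (140/2,000) × 47.5 = 3.325
  18+ yr: (520/2,000) × 32 = 8.32
Post-stratified estimate = 51.731 → 51.7%.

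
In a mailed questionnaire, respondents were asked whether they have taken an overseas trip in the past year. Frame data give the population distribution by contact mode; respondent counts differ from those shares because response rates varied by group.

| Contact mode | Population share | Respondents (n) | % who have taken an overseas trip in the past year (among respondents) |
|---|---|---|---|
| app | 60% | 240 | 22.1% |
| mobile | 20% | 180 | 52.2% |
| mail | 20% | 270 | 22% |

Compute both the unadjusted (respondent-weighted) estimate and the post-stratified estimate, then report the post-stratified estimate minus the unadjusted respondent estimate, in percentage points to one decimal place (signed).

-1.8 percentage points

Naive respondent-only estimate (weights = respondent counts):
  (240/690)×22.1 + (180/690)×52.2 + (270/690)×22 = 29.913%
Reweighting by population contact mode shares:
  0.6×22.1 + 0.2×52.2 + 0.2×22 = 28.1%
Difference = 28.1 − 29.913 = -1.813 pp.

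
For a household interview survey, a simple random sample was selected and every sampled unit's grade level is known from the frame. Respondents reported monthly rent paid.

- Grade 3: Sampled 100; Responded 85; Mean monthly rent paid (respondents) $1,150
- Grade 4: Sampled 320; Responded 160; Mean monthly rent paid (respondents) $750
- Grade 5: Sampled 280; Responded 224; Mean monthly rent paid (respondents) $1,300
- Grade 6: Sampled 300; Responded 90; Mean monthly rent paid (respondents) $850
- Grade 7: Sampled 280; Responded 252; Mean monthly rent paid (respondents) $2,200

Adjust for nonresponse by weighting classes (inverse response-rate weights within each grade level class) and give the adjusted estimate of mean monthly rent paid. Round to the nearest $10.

Response rates by class: Grade 3 85/100 = 85%, Grade 4 160/320 = 50%, Grade 5 224/280 = 80%, Grade 6 90/300 = 30%, Grade 7 252/280 = 90%.
Inverse-response-rate weighting restores each class to its sampled count, so class totals weight by n_sampled:
  Grade 3: 100 × 1150 = 115,000
  Grade 4: 320 × 750 = 240,000
  Grade 5: 280 × 1300 = 364,000
  Grade 6: 300 × 850 = 255,000
  Grade 7: 280 × 2200 = 616,000
Adjusted estimate = 1,590,000 / 1,280 = 1242.19 → $1,240.

$1,240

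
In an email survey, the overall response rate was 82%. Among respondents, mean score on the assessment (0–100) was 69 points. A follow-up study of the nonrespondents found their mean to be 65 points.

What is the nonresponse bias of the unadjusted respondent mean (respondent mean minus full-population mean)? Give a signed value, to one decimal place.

+0.7

Nonresponse fraction = 1 − 0.82 = 0.18.
Bias = (nonresponse fraction) × (respondent mean − nonrespondent mean)
     = 0.18 × (69 − 65) = 0.18 × 4 = 0.72.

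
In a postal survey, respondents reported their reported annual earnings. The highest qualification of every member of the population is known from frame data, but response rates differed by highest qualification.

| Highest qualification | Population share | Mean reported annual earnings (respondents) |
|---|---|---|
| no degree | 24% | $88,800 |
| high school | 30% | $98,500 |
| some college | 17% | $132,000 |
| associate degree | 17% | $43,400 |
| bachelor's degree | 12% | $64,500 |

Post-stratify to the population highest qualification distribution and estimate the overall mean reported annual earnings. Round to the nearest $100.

$88,400

Each cell contributes population-share × respondent value:
  no degree: 0.24 × 88,800 = 21,312
  high school: 0.3 × 98,500 = 29,550
  some college: 0.17 × 132,000 = 22,440
  associate degree: 0.17 × 43,400 = 7378
  bachelor's degree: 0.12 × 64,500 = 7740
Post-stratified estimate = 88,420 → $88,400.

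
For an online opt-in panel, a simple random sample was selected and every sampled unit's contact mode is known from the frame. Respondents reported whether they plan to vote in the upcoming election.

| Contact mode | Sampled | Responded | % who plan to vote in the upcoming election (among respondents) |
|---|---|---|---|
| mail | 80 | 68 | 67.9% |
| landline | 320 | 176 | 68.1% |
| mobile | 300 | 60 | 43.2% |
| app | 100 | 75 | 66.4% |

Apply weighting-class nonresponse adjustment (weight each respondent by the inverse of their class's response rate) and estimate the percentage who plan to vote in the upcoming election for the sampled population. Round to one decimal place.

Class response rates: mail 68/80 = 85%, landline 176/320 = 55%, mobile 60/300 = 20%, app 75/100 = 75%.
With weight = n_sampled/n_responded per class, the weighted class total is n_sampled:
  mail: 80 × 67.9 = 5432
  landline: 320 × 68.1 = 21,792
  mobile: 300 × 43.2 = 12,960
  app: 100 × 66.4 = 6640
Adjusted estimate = 46,824 / 800 = 58.53 → 58.5%.

58.5%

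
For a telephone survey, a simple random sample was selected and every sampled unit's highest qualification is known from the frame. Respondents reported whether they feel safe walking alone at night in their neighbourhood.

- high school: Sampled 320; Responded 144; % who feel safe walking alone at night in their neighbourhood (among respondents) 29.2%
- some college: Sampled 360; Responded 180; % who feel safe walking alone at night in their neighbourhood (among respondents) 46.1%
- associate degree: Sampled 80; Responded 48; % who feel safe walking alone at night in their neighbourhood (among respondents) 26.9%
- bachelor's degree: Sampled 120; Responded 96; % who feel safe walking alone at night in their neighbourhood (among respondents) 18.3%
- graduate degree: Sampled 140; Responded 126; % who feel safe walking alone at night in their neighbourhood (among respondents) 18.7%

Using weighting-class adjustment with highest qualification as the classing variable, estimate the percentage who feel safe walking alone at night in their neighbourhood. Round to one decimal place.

Class response rates: high school 144/320 = 45%, some college 180/360 = 50%, associate degree 48/80 = 60%, bachelor's degree 96/120 = 80%, graduate degree 126/140 = 90%.
With weight = n_sampled/n_responded per class, the weighted class total is n_sampled:
  high school: 320 × 29.2 = 9344
  some college: 360 × 46.1 = 16,596
  associate degree: 80 × 26.9 = 2152
  bachelor's degree: 120 × 18.3 = 2196
  graduate degree: 140 × 18.7 = 2618
Adjusted estimate = 32,906 / 1,020 = 32.2608 → 32.3%.

32.3%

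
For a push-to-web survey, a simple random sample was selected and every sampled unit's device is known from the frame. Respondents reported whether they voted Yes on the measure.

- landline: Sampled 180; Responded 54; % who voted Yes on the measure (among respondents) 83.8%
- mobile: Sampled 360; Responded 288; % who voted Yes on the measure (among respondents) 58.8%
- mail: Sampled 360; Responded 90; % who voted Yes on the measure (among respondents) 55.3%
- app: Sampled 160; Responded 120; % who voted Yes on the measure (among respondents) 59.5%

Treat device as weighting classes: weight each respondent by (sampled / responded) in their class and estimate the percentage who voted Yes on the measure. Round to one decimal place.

62.0%

Response rates by class: landline 54/180 = 30%, mobile 288/360 = 80%, mail 90/360 = 25%, app 120/160 = 75%.
With weight = n_sampled/n_responded per class, the weighted class total is n_sampled:
  landline: 180 × 83.8 = 15,084
  mobile: 360 × 58.8 = 21,168
  mail: 360 × 55.3 = 19,908
  app: 160 × 59.5 = 9520
Adjusted estimate = 65,680 / 1,060 = 61.9623 → 62.0%.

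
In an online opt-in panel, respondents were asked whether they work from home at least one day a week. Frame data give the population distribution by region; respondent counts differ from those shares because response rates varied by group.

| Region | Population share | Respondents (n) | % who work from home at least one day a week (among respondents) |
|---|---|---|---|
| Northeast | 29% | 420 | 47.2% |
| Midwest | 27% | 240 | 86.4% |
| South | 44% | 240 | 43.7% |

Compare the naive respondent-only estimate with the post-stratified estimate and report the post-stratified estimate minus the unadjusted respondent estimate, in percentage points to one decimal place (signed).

Without adjustment, the pooled respondent share is:
  (420/900)×47.2 + (240/900)×86.4 + (240/900)×43.7 = 56.72%
Post-stratified estimate weights by population shares:
  0.29×47.2 + 0.27×86.4 + 0.44×43.7 = 56.244%
Difference = 56.244 − 56.72 = -0.476 pp.

-0.5 percentage points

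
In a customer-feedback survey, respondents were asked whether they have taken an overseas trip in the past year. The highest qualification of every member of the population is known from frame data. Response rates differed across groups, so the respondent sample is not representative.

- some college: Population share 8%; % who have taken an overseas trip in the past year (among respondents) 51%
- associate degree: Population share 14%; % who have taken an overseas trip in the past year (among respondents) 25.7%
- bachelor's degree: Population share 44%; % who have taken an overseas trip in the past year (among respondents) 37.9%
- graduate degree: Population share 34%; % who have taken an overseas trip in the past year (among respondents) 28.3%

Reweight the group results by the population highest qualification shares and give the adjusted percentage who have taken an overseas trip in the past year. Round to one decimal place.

Weight each group's respondent value by its population share:
  some college: 0.08 × 51 = 4.08
  associate degree: 0.14 × 25.7 = 3.598
  bachelor's degree: 0.44 × 37.9 = 16.676
  graduate degree: 0.34 × 28.3 = 9.622
Post-stratified estimate = 33.976 → 34.0%.

34.0%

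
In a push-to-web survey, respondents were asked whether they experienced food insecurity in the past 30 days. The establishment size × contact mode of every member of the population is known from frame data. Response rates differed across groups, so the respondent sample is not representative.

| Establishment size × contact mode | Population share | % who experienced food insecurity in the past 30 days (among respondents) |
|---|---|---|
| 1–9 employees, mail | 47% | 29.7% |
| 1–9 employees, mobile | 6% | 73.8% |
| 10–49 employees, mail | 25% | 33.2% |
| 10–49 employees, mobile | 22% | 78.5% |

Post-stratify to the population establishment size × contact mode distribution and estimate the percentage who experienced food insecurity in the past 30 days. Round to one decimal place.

Weight each group's respondent value by its population share:
  1–9 employees, mail: 0.47 × 29.7 = 13.959
  1–9 employees, mobile: 0.06 × 73.8 = 4.428
  10–49 employees, mail: 0.25 × 33.2 = 8.3
  10–49 employees, mobile: 0.22 × 78.5 = 17.27
Post-stratified estimate = 43.957 → 44.0%.

44.0%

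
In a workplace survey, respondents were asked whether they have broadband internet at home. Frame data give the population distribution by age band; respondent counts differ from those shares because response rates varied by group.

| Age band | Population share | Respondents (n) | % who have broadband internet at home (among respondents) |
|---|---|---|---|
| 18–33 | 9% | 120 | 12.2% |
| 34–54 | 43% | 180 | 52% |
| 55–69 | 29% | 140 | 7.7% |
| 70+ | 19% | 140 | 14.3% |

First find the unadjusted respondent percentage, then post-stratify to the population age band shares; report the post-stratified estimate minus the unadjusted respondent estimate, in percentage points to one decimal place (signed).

+4.4 percentage points

Naive respondent-only estimate (weights = respondent counts):
  (120/580)×12.2 + (180/580)×52 + (140/580)×7.7 + (140/580)×14.3 = 23.9724%
Post-stratified estimate weights by population shares:
  0.09×12.2 + 0.43×52 + 0.29×7.7 + 0.19×14.3 = 28.408%
Difference = 28.408 − 23.9724 = 4.4356 pp.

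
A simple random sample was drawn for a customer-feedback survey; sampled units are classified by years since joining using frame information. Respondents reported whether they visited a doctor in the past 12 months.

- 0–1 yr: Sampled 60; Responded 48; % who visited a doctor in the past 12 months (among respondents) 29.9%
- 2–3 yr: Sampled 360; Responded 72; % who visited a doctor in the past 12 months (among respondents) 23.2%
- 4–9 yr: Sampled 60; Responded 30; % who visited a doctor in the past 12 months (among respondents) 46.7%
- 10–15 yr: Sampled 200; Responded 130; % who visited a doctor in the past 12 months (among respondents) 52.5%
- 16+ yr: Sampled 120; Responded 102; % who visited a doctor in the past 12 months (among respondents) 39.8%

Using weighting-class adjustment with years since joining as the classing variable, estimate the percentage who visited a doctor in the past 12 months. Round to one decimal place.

35.3%

Class response rates: 0–1 yr 48/60 = 80%, 2–3 yr 72/360 = 20%, 4–9 yr 30/60 = 50%, 10–15 yr 130/200 = 65%, 16+ yr 102/120 = 85%.
With weight = n_sampled/n_responded per class, the weighted class total is n_sampled:
  0–1 yr: 60 × 29.9 = 1794
  2–3 yr: 360 × 23.2 = 8352
  4–9 yr: 60 × 46.7 = 2802
  10–15 yr: 200 × 52.5 = 10,500
  16+ yr: 120 × 39.8 = 4776
Adjusted estimate = 28,224 / 800 = 35.28 → 35.3%.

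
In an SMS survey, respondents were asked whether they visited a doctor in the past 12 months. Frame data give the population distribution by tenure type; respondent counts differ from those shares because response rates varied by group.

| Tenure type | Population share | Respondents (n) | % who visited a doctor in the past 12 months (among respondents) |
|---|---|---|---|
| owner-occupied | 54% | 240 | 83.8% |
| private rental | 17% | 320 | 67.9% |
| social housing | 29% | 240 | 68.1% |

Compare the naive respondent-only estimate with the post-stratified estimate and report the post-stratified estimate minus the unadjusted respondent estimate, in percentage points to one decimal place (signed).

+3.8 percentage points

Unadjusted (pooled respondent) estimate weights by respondent counts:
  (240/800)×83.8 + (320/800)×67.9 + (240/800)×68.1 = 72.73%
Post-stratifying to population shares instead:
  0.54×83.8 + 0.17×67.9 + 0.29×68.1 = 76.544%
Difference = 76.544 − 72.73 = 3.814 pp.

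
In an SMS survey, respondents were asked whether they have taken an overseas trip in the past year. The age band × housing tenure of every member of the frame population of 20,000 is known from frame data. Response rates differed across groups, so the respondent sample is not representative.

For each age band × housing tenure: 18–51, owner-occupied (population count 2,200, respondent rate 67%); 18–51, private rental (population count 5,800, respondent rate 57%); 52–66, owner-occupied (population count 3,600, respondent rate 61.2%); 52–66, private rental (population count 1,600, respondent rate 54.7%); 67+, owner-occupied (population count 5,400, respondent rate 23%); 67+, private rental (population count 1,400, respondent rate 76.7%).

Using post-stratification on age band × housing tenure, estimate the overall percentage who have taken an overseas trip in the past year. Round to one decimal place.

Reweight to the known age band × housing tenure distribution:
  18–51, owner-occupied: (2,200/20,000) × 67 = 7.37
  18–51, private rental: (5,800/20,000) × 57 = 16.53
  52–66, owner-occupied: (3,600/20,000) × 61.2 = 11.016
  52–66, private rental: (1,600/20,000) × 54.7 = 4.376
  67+, owner-occupied: (5,400/20,000) × 23 = 6.21
  67+, private rental: (1,400/20,000) × 76.7 = 5.369
Post-stratified estimate = 50.871 → 50.9%.

50.9%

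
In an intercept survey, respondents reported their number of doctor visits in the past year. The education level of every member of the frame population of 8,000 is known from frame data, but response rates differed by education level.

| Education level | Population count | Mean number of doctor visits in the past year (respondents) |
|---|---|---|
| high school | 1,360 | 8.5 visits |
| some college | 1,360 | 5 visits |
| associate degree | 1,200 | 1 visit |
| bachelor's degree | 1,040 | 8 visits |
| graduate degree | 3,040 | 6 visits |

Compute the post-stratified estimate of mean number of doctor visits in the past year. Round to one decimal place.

5.8

Post-stratification weights by population share, not respondent share:
  high school: (1,360/8,000) × 8.5 = 1.445
  some college: (1,360/8,000) × 5 = 0.85
  associate degree: (1,200/8,000) × 1 = 0.15
  bachelor's degree: (1,040/8,000) × 8 = 1.04
  graduate degree: (3,040/8,000) × 6 = 2.28
Post-stratified estimate = 5.765 → 5.8.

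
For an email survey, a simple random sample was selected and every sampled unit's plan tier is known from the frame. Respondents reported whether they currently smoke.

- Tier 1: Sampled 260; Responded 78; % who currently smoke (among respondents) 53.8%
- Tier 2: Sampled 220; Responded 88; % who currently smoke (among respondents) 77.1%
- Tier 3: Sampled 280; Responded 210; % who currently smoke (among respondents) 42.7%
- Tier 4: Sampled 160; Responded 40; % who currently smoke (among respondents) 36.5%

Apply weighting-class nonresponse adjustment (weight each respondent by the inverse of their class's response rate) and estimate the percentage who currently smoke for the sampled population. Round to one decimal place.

Response rates by class: Tier 1 78/260 = 30%, Tier 2 88/220 = 40%, Tier 3 210/280 = 75%, Tier 4 40/160 = 25%.
Weighting each respondent by the inverse class response rate inflates each class back to its sampled size, so the class weight is n_sampled:
  Tier 1: 260 × 53.8 = 13,988
  Tier 2: 220 × 77.1 = 16,962
  Tier 3: 280 × 42.7 = 11,956
  Tier 4: 160 × 36.5 = 5840
Adjusted estimate = 48,746 / 920 = 52.9848 → 53.0%.

53.0%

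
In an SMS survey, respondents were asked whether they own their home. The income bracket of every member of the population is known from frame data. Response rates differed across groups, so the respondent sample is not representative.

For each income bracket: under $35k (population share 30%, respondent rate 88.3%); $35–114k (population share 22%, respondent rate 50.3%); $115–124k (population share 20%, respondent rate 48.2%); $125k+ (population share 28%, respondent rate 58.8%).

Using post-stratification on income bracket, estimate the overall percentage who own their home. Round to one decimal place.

Weight each group's respondent value by its population share:
  under $35k: 0.3 × 88.3 = 26.49
  $35–114k: 0.22 × 50.3 = 11.066
  $115–124k: 0.2 × 48.2 = 9.64
  $125k+: 0.28 × 58.8 = 16.464
Post-stratified estimate = 63.66 → 63.7%.

63.7%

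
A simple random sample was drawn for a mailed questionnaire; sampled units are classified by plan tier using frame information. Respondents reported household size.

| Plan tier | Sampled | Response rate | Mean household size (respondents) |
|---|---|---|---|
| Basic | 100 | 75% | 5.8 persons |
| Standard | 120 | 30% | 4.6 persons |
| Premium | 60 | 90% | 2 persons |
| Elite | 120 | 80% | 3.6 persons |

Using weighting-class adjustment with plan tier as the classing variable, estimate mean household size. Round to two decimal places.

4.21

With weight = n_sampled/n_responded per class, the weighted class total is n_sampled:
  Basic: 100 × 5.8 = 580
  Standard: 120 × 4.6 = 552
  Premium: 60 × 2 = 120
  Elite: 120 × 3.6 = 432
Adjusted estimate = 1684 / 400 = 4.21 → 4.21.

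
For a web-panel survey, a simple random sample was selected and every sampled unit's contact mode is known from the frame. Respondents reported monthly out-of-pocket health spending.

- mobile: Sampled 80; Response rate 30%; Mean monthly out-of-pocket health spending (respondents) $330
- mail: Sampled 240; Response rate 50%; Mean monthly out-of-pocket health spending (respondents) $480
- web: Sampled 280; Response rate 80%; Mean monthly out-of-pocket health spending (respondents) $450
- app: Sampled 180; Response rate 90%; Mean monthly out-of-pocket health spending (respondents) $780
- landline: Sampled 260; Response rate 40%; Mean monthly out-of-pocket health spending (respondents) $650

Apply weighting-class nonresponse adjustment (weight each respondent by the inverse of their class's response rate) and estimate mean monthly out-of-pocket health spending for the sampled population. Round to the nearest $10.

$550

Weighting each respondent by the inverse class response rate inflates each class back to its sampled size, so the class weight is n_sampled:
  mobile: 80 × 330 = 26,400
  mail: 240 × 480 = 115,200
  web: 280 × 450 = 126,000
  app: 180 × 780 = 140,400
  landline: 260 × 650 = 169,000
Adjusted estimate = 577,000 / 1,040 = 554.808 → $550.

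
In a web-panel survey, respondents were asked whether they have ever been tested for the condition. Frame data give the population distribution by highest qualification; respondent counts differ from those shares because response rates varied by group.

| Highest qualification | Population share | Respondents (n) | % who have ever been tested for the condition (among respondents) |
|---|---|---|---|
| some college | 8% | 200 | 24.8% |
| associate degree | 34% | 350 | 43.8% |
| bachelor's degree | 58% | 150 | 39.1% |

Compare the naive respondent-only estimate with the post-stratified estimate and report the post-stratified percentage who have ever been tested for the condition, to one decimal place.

Naive respondent-only estimate (weights = respondent counts):
  (200/700)×24.8 + (350/700)×43.8 + (150/700)×39.1 = 37.3643%
Reweighting by population highest qualification shares:
  0.08×24.8 + 0.34×43.8 + 0.58×39.1 = 39.554%

39.6%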